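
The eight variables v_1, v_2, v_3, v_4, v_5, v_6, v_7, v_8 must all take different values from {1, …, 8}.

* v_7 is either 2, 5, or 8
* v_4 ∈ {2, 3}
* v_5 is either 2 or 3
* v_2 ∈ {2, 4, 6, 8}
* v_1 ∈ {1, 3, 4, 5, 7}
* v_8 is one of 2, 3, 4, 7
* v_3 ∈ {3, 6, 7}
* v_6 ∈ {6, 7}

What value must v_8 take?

4

The 8 variables draw from only 8 values {1, 2, 3, 4, 5, 6, 7, 8}, so each is used; only v_1 can be 1, hence v_1 = 1.
The 7 still-open variables together cover exactly {2, 3, 4, 5, 6, 7, 8} — 7 values for 7 variables — and 5 appears only in v_7's list, so v_7 = 5.
The 6 still-open variables together cover exactly {2, 3, 4, 6, 7, 8} — 6 values for 6 variables — and 8 appears only in v_2's list, so v_2 = 8.
Among the 5 still-open variables, 4 fits only v_8 (and all 5 values in {2, 3, 4, 6, 7} must be used), so v_8 = 4.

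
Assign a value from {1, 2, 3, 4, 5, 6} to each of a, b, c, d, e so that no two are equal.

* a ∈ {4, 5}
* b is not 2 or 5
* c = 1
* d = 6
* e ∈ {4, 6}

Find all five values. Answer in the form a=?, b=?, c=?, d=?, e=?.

a=5, b=3, c=1, d=6, e=4

c's domain is down to {1}, so c = 1. Strike 1 from b.
That leaves d = 6. Eliminate 6 elsewhere: b, e.
e has just one choice, so e = 4. Eliminate 4 elsewhere: a, b.
That leaves a = 5.
That leaves b = 3.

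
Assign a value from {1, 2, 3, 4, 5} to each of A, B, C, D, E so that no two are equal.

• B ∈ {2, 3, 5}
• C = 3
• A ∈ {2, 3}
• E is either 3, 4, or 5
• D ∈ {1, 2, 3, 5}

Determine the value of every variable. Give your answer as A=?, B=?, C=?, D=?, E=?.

C's domain is down to {3}, so C = 3. Strike 3 from A, B, D, E.
That leaves A = 2. Eliminate 2 elsewhere: B, D.
B's domain is down to {5}, so B = 5. Eliminate 5 elsewhere: D, E.
D has just one choice, so D = 1.
That leaves E = 4.

A=2, B=5, C=3, D=1, E=4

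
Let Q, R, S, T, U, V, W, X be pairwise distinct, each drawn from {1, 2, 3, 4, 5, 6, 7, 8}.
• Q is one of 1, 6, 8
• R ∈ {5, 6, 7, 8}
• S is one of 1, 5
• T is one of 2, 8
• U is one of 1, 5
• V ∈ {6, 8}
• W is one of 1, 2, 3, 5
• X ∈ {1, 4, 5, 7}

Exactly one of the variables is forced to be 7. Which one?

The 8 variables together cover exactly {1, 2, 3, 4, 5, 6, 7, 8} — 8 values for 8 variables — and 3 appears only in W's list, so W = 3.
Among the 7 still-open variables, 2 fits only T (and all 7 values in {1, 2, 4, 5, 6, 7, 8} must be used), so T = 2.
Among the 6 still-open variables, 4 fits only X (and all 6 values in {1, 4, 5, 6, 7, 8} must be used), so X = 4.
The 5 still-open variables together cover exactly {1, 5, 6, 7, 8} — 5 values for 5 variables — and 7 appears only in R's list, so R = 7.

R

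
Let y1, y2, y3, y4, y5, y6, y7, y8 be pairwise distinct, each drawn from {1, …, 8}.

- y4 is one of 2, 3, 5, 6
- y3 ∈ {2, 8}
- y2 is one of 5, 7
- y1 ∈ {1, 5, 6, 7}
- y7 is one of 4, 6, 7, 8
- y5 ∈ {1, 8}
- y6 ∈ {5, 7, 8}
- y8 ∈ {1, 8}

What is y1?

The 8 variables draw from only 8 values {1, 2, 3, 4, 5, 6, 7, 8}, so each is used; only y4 can be 3, hence y4 = 3.
The 7 still-open variables draw from only 7 values {1, 2, 4, 5, 6, 7, 8}, so each is used; only y3 can be 2, hence y3 = 2.
The 6 still-open variables draw from only 6 values {1, 4, 5, 6, 7, 8}, so each is used; only y7 can be 4, hence y7 = 4.
The 5 still-open variables together cover exactly {1, 5, 6, 7, 8} — 5 values for 5 variables — and 6 appears only in y1's list, so y1 = 6.

6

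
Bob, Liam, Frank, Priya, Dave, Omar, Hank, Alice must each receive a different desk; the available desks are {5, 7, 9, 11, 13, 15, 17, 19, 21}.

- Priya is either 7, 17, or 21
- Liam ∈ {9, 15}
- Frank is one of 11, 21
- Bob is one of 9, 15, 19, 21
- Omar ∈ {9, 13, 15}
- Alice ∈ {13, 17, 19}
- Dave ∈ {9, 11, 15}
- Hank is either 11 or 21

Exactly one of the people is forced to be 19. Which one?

The 8 variables together cover exactly {7, 9, 11, 13, 15, 17, 19, 21} — 8 values for 8 variables — and 7 appears only in Priya's list, so Priya = 7.
The 7 still-open variables draw from only 7 values {9, 11, 13, 15, 17, 19, 21}, so each is used; only Alice can be 17, hence Alice = 17.
The 6 still-open variables together cover exactly {9, 11, 13, 15, 19, 21} — 6 values for 6 variables — and 13 appears only in Omar's list, so Omar = 13.
The 5 still-open variables together cover exactly {9, 11, 15, 19, 21} — 5 values for 5 variables — and 19 appears only in Bob's list, so Bob = 19.

Bob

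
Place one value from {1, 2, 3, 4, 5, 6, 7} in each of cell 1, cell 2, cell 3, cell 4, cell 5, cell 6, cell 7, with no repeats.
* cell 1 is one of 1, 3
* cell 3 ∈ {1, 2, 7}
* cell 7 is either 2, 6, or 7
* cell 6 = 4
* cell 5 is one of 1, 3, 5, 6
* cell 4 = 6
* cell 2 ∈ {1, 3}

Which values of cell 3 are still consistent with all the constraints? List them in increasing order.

2, 7

cell 4's domain is down to {6}, so cell 4 = 6. Eliminate 6 elsewhere: cell 5, cell 7.
That leaves cell 6 = 4.
The 5 still-open variables draw from only 5 values {1, 2, 3, 5, 7}, so each is used; only cell 5 can be 5, hence cell 5 = 5.
cell 1 and cell 2 share exactly the 2 values {1, 3}; by pigeonhole those values go to them, so strike 1, 3 from cell 3.
No further eliminations apply; cell 3 can still be any of 2, 7.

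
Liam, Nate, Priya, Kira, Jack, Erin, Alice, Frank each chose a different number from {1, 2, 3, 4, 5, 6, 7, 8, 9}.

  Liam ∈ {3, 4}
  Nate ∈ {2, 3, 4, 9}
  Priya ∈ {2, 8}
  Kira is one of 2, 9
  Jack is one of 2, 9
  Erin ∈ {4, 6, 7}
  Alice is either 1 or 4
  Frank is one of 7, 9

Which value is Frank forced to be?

The 8 variables draw from only 8 values {1, 2, 3, 4, 6, 7, 8, 9}, so each is used; only Alice can be 1, hence Alice = 1.
Among the 7 still-open variables, 6 fits only Erin (and all 7 values in {2, 3, 4, 6, 7, 8, 9} must be used), so Erin = 6.
The 6 still-open variables draw from only 6 values {2, 3, 4, 7, 8, 9}, so each is used; only Frank can be 7, hence Frank = 7.

7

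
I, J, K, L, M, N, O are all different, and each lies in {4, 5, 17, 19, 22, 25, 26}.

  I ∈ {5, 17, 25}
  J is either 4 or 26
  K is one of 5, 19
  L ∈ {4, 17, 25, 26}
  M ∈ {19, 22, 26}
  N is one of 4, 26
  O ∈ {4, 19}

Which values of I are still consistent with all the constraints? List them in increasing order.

17, 25

The 7 variables draw from only 7 values {4, 5, 17, 19, 22, 25, 26}, so each is used; only M can be 22, hence M = 22.
J and N between them cover only {4, 26} — a naked pair. Remove those values from L, O.
O's domain is down to {19}, so O = 19. Eliminate 19 elsewhere: K.
K must be 5 (only option left). Eliminate 5 elsewhere: I.
No further eliminations apply; I can still be any of 17, 25.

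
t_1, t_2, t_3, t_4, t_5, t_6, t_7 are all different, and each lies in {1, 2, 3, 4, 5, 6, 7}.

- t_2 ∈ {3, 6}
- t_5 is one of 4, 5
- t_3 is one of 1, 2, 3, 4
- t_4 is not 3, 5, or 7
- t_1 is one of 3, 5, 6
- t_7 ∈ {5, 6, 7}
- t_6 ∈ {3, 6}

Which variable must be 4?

Among the 7 variables, 7 fits only t_7 (and all 7 values in {1, 2, 3, 4, 5, 6, 7} must be used), so t_7 = 7.
The 2 variables t_2 and t_6 are confined to {3, 6}, which locks those values in; drop them from t_1, t_3, t_4.
That leaves t_1 = 5. Eliminate 5 elsewhere: t_5.
So 4 goes to t_5.

t_5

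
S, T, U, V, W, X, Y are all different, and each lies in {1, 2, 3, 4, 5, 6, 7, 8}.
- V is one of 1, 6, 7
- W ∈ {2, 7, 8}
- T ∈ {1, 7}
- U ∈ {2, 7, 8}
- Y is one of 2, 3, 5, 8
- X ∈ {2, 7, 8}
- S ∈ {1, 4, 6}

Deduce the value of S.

U, W, X share exactly the 3 values {2, 7, 8}; by pigeonhole those values go to them, so strike 2, 7, 8 from T, V, Y.
T must be 1 (only option left). Eliminate 1 elsewhere: S, V.
That leaves V = 6. So S can't be 6.
So S = 4.

4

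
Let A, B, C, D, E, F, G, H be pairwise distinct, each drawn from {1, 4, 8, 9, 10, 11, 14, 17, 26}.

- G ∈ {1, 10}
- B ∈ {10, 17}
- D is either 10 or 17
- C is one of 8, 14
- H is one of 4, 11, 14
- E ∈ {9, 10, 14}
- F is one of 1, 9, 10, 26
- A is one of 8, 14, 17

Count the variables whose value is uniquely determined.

3

The 2 variables B and D are confined to {10, 17}, which locks those values in; drop them from A, E, F, G.
G's domain is down to {1}, so G = 1. Remove 1 from F.
A and C between them cover only {8, 14} — a naked pair. Remove those values from E, H.
That leaves E = 9. Strike 9 from F.
That leaves F = 26.
Determined: E=9, F=26, G=1. The other variables each still have more than one consistent value. That makes 3.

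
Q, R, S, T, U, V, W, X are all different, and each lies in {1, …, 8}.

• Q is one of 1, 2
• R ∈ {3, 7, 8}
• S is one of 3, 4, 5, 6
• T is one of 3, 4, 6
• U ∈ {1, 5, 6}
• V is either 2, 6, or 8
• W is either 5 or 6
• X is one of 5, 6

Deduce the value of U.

1

The 8 variables draw from only 8 values {1, 2, 3, 4, 5, 6, 7, 8}, so each is used; only R can be 7, hence R = 7.
The 7 still-open variables together cover exactly {1, 2, 3, 4, 5, 6, 8} — 7 values for 7 variables — and 8 appears only in V's list, so V = 8.
The 6 still-open variables draw from only 6 values {1, 2, 3, 4, 5, 6}, so each is used; only Q can be 2, hence Q = 2.
The 5 still-open variables draw from only 5 values {1, 3, 4, 5, 6}, so each is used; only U can be 1, hence U = 1.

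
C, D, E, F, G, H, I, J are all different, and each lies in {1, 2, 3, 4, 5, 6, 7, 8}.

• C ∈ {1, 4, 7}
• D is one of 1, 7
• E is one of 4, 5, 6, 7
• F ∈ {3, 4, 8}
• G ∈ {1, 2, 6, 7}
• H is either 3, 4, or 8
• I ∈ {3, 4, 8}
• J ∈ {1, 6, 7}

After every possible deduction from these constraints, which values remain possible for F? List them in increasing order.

Among the 8 variables, 2 fits only G (and all 8 values in {1, 2, 3, 4, 5, 6, 7, 8} must be used), so G = 2.
Among the 7 still-open variables, 5 fits only E (and all 7 values in {1, 3, 4, 5, 6, 7, 8} must be used), so E = 5.
Among the 6 still-open variables, 6 fits only J (and all 6 values in {1, 3, 4, 6, 7, 8} must be used), so J = 6.
The 3 variables F, H, I are confined to {3, 4, 8}, which locks those values in; drop them from C.
No further eliminations apply; F can still be any of 3, 4, 8.

3, 4, 8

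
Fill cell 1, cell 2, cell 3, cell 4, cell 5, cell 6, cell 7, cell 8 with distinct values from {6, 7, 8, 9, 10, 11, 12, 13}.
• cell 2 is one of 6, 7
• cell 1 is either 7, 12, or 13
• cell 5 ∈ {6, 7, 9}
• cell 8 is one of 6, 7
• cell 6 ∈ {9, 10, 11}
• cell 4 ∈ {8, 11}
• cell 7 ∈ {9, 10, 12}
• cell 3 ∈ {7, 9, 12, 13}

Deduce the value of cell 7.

The 8 variables together cover exactly {6, 7, 8, 9, 10, 11, 12, 13} — 8 values for 8 variables — and 8 appears only in cell 4's list, so cell 4 = 8.
Among the 7 still-open variables, 11 fits only cell 6 (and all 7 values in {6, 7, 9, 10, 11, 12, 13} must be used), so cell 6 = 11.
The 6 still-open variables draw from only 6 values {6, 7, 9, 10, 12, 13}, so each is used; only cell 7 can be 10, hence cell 7 = 10.

10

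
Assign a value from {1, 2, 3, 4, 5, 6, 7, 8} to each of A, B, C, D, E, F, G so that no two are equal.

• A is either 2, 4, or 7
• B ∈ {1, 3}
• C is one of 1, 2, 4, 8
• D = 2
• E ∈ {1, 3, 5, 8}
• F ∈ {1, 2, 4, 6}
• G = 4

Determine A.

D must be 2 (only option left). So A, C, F can't be 2.
G has just one choice, so G = 4. Remove 4 from A, C, F.
So A = 7.

7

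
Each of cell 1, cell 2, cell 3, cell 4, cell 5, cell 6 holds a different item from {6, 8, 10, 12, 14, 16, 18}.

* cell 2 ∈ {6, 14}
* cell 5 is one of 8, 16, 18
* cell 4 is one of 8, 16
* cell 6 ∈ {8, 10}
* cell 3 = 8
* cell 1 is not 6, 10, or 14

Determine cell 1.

cell 3 must be 8 (only option left). Eliminate 8 elsewhere: cell 1, cell 4, cell 5, cell 6.
That leaves cell 4 = 16. Remove 16 from cell 1, cell 5.
cell 5's domain is down to {18}, so cell 5 = 18. Eliminate 18 elsewhere: cell 1.
So cell 1 = 12.

12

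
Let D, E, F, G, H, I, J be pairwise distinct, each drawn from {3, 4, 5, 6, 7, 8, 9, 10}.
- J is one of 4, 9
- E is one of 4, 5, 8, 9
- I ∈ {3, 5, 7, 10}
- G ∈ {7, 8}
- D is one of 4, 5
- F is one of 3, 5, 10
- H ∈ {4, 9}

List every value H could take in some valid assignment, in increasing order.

4, 9

The 2 variables H and J are confined to {4, 9}, which locks those values in; drop them from D, E.
D's domain is down to {5}, so D = 5. Strike 5 from E, F, I.
E must be 8 (only option left). Strike 8 from G.
That leaves G = 7. Strike 7 from I.
No further eliminations apply; H can still be any of 4, 9.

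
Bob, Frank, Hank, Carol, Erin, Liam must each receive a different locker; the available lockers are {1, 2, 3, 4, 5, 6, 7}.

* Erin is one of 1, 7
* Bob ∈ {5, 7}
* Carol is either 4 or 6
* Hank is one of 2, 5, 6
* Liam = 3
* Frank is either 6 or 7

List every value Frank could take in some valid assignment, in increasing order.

Liam's domain is down to {3}, so Liam = 3.
No further eliminations apply; Frank can still be any of 6, 7.

6, 7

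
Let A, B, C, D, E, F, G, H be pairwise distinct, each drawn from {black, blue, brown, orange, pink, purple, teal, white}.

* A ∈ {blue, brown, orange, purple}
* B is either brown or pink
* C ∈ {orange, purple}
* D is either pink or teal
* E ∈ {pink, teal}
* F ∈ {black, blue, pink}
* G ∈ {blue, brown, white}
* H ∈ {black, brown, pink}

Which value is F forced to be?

The 8 variables draw from only 8 values {black, blue, brown, orange, pink, purple, teal, white}, so each is used; only G can be white, hence G = white.
The 2 variables D and E are confined to {pink, teal}, which locks those values in; drop them from B, F, H.
B has just one choice, so B = brown. Eliminate brown elsewhere: A, H.
H must be black (only option left). Strike black from F.
So F = blue.

blue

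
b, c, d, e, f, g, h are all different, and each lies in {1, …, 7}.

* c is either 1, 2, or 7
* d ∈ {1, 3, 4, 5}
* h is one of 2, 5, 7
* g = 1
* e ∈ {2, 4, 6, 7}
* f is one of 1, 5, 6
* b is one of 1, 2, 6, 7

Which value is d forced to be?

3

g's domain is down to {1}, so g = 1. Strike 1 from b, c, d, f.
The 6 still-open variables together cover exactly {2, 3, 4, 5, 6, 7} — 6 values for 6 variables — and 3 appears only in d's list, so d = 3.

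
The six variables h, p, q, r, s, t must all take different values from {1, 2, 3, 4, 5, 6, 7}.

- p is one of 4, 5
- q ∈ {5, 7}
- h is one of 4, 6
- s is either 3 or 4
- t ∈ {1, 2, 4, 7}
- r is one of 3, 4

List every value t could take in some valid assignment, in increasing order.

The 2 variables r and s are confined to {3, 4}, which locks those values in; drop them from h, p, t.
h must be 6 (only option left).
p has just one choice, so p = 5. Eliminate 5 elsewhere: q.
That leaves q = 7. Remove 7 from t.
No further eliminations apply; t can still be any of 1, 2.

1, 2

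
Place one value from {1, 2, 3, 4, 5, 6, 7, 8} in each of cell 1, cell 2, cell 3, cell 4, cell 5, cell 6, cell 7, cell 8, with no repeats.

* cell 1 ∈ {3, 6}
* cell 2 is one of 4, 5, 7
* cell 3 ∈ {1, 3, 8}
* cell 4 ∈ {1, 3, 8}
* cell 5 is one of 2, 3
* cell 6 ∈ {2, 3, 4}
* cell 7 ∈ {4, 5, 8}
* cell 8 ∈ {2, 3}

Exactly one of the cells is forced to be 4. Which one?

cell 6

The 8 variables draw from only 8 values {1, 2, 3, 4, 5, 6, 7, 8}, so each is used; only cell 1 can be 6, hence cell 1 = 6.
The 7 still-open variables draw from only 7 values {1, 2, 3, 4, 5, 7, 8}, so each is used; only cell 2 can be 7, hence cell 2 = 7.
The 6 still-open variables draw from only 6 values {1, 2, 3, 4, 5, 8}, so each is used; only cell 7 can be 5, hence cell 7 = 5.
The 5 still-open variables together cover exactly {1, 2, 3, 4, 8} — 5 values for 5 variables — and 4 appears only in cell 6's list, so cell 6 = 4.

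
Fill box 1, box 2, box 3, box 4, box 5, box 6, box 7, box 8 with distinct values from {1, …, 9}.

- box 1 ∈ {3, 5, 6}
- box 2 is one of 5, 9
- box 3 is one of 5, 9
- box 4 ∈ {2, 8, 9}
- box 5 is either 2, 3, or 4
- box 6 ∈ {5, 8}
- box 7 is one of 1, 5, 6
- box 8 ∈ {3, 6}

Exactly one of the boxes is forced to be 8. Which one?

box 6

The 8 variables together cover exactly {1, 2, 3, 4, 5, 6, 8, 9} — 8 values for 8 variables — and 1 appears only in box 7's list, so box 7 = 1.
The 7 still-open variables together cover exactly {2, 3, 4, 5, 6, 8, 9} — 7 values for 7 variables — and 4 appears only in box 5's list, so box 5 = 4.
The 6 still-open variables together cover exactly {2, 3, 5, 6, 8, 9} — 6 values for 6 variables — and 2 appears only in box 4's list, so box 4 = 2.
The 5 still-open variables draw from only 5 values {3, 5, 6, 8, 9}, so each is used; only box 6 can be 8, hence box 6 = 8.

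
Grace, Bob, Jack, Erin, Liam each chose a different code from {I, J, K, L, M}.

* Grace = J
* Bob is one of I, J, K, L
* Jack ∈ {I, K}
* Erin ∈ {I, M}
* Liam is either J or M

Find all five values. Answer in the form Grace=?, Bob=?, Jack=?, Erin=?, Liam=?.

Grace must be J (only option left). Strike J from Bob, Liam.
Liam must be M (only option left). Remove M from Erin.
Erin has just one choice, so Erin = I. Remove I from Bob, Jack.
Jack has just one choice, so Jack = K. Strike K from Bob.
Bob has just one choice, so Bob = L.

Grace=J, Bob=L, Jack=K, Erin=I, Liam=M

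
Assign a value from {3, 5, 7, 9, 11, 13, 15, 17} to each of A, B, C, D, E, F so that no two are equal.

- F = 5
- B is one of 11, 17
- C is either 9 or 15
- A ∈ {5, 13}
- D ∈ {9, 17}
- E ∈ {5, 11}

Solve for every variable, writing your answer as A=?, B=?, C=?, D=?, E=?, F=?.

F's domain is down to {5}, so F = 5. Eliminate 5 elsewhere: A, E.
A must be 13 (only option left).
E has just one choice, so E = 11. Remove 11 from B.
That leaves B = 17. Eliminate 17 elsewhere: D.
D's domain is down to {9}, so D = 9. Eliminate 9 elsewhere: C.
C has just one choice, so C = 15.

A=13, B=17, C=15, D=9, E=11, F=5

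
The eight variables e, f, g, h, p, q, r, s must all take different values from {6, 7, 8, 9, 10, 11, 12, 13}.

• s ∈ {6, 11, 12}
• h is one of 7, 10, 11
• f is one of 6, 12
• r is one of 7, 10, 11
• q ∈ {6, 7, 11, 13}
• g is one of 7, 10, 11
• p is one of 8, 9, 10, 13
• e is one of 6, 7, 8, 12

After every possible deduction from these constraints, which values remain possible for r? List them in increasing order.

7, 10, 11

The 8 variables draw from only 8 values {6, 7, 8, 9, 10, 11, 12, 13}, so each is used; only p can be 9, hence p = 9.
The 7 still-open variables together cover exactly {6, 7, 8, 10, 11, 12, 13} — 7 values for 7 variables — and 8 appears only in e's list, so e = 8.
Among the 6 still-open variables, 13 fits only q (and all 6 values in {6, 7, 10, 11, 12, 13} must be used), so q = 13.
The 3 variables g, h, r are confined to {7, 10, 11}, which locks those values in; drop them from s.
No further eliminations apply; r can still be any of 7, 10, 11.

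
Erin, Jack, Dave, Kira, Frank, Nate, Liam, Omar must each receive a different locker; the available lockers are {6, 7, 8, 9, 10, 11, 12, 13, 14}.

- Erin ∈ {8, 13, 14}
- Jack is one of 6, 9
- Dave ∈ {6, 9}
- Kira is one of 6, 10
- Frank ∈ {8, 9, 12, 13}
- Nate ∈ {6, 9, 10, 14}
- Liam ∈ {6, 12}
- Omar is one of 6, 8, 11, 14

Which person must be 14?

The 8 variables draw from only 8 values {6, 8, 9, 10, 11, 12, 13, 14}, so each is used; only Omar can be 11, hence Omar = 11.
The 2 variables Jack and Dave are confined to {6, 9}, which locks those values in; drop them from Kira, Frank, Nate, Liam.
Kira has just one choice, so Kira = 10. So Nate can't be 10.
So 14 goes to Nate.

Nate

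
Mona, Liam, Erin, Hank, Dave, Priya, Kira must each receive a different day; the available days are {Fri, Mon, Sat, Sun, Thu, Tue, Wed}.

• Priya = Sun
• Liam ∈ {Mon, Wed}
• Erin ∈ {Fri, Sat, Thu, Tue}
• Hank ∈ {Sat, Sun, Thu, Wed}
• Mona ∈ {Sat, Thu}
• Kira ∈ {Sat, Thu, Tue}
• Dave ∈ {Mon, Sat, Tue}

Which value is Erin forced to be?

Priya must be Sun (only option left). Eliminate Sun elsewhere: Hank.
The 6 still-open variables together cover exactly {Fri, Mon, Sat, Thu, Tue, Wed} — 6 values for 6 variables — and Fri appears only in Erin's list, so Erin = Fri.

Fri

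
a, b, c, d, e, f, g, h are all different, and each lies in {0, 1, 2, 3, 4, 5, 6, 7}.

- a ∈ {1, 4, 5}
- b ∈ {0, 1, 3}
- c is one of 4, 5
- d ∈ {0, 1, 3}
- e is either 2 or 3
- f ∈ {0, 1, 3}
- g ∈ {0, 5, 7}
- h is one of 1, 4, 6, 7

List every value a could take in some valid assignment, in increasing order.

Among the 8 variables, 2 fits only e (and all 8 values in {0, 1, 2, 3, 4, 5, 6, 7} must be used), so e = 2.
The 7 still-open variables draw from only 7 values {0, 1, 3, 4, 5, 6, 7}, so each is used; only h can be 6, hence h = 6.
The 6 still-open variables draw from only 6 values {0, 1, 3, 4, 5, 7}, so each is used; only g can be 7, hence g = 7.
b, d, f share exactly the 3 values {0, 1, 3}; by pigeonhole those values go to them, so strike 0, 1, 3 from a.
No further eliminations apply; a can still be any of 4, 5.

4, 5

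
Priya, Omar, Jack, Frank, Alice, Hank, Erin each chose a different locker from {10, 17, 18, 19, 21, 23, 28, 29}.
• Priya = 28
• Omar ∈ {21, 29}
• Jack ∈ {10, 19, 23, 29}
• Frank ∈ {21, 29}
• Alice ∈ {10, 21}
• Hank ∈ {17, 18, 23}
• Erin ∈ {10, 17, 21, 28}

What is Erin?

Priya must be 28 (only option left). Remove 28 from Erin.
Omar and Frank share exactly the 2 values {21, 29}; by pigeonhole those values go to them, so strike 21, 29 from Jack, Alice, Erin.
Alice has just one choice, so Alice = 10. Eliminate 10 elsewhere: Jack, Erin.
So Erin = 17.

17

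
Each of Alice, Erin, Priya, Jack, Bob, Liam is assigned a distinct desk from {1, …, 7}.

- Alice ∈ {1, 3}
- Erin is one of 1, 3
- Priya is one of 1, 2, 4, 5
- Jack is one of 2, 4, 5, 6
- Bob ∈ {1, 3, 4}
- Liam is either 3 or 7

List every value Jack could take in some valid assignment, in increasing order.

2, 5, 6

Alice and Erin between them cover only {1, 3} — a naked pair. Remove those values from Priya, Bob, Liam.
That leaves Bob = 4. So Priya, Jack can't be 4.
That leaves Liam = 7.
No further eliminations apply; Jack can still be any of 2, 5, 6.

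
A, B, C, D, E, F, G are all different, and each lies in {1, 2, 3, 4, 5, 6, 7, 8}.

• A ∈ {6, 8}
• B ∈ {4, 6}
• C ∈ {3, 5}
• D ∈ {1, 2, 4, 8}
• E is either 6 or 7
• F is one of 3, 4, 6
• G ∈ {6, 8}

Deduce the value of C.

A and G between them cover only {6, 8} — a naked pair. Remove those values from B, D, E, F.
That leaves B = 4. Remove 4 from D, F.
E has just one choice, so E = 7.
F's domain is down to {3}, so F = 3. Remove 3 from C.
So C = 5.

5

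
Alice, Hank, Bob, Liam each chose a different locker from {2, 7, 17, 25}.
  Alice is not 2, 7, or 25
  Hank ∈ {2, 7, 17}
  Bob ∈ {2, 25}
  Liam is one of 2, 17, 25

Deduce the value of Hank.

7

Alice's domain is down to {17}, so Alice = 17. Eliminate 17 elsewhere: Hank, Liam.
Among the 3 still-open variables, 7 fits only Hank (and all 3 values in {2, 7, 25} must be used), so Hank = 7.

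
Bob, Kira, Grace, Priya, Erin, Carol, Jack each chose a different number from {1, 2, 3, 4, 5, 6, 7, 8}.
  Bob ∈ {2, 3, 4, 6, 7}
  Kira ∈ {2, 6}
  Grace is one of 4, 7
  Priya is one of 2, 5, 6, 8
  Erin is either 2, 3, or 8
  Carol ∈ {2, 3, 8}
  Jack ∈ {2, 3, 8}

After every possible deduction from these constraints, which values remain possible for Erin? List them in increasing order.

2, 3, 8

The 7 variables draw from only 7 values {2, 3, 4, 5, 6, 7, 8}, so each is used; only Priya can be 5, hence Priya = 5.
Erin, Carol, Jack share exactly the 3 values {2, 3, 8}; by pigeonhole those values go to them, so strike 2, 3, 8 from Bob, Kira.
Kira has just one choice, so Kira = 6. Strike 6 from Bob.
No further eliminations apply; Erin can still be any of 2, 3, 8.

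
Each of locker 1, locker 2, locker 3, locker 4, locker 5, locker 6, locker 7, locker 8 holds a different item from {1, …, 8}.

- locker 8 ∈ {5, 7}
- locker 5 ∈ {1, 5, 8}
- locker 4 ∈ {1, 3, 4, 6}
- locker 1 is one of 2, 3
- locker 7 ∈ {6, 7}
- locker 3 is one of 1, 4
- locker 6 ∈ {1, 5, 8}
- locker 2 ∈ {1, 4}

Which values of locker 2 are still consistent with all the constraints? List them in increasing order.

The 8 variables together cover exactly {1, 2, 3, 4, 5, 6, 7, 8} — 8 values for 8 variables — and 2 appears only in locker 1's list, so locker 1 = 2.
The 7 still-open variables together cover exactly {1, 3, 4, 5, 6, 7, 8} — 7 values for 7 variables — and 3 appears only in locker 4's list, so locker 4 = 3.
The 6 still-open variables draw from only 6 values {1, 4, 5, 6, 7, 8}, so each is used; only locker 7 can be 6, hence locker 7 = 6.
Among the 5 still-open variables, 7 fits only locker 8 (and all 5 values in {1, 4, 5, 7, 8} must be used), so locker 8 = 7.
locker 2 and locker 3 share exactly the 2 values {1, 4}; by pigeonhole those values go to them, so strike 1, 4 from locker 5, locker 6.
No further eliminations apply; locker 2 can still be any of 1, 4.

1, 4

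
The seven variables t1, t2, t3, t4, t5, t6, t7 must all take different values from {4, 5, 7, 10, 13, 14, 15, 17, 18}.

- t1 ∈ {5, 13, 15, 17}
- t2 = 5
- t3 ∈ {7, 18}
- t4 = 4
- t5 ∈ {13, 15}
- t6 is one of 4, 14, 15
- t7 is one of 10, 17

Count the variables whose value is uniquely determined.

2

t2's domain is down to {5}, so t2 = 5. Eliminate 5 elsewhere: t1.
That leaves t4 = 4. Eliminate 4 elsewhere: t6.
Determined: t2=5, t4=4. The other variables each still have more than one consistent value. That makes 2.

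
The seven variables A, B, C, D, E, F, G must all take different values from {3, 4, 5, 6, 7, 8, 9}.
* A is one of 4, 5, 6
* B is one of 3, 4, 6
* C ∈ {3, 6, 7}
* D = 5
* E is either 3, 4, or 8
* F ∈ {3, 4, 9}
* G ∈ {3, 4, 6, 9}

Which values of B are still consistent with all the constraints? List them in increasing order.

3, 4, 6

D's domain is down to {5}, so D = 5. Remove 5 from A.
Among the 6 still-open variables, 7 fits only C (and all 6 values in {3, 4, 6, 7, 8, 9} must be used), so C = 7.
The 5 still-open variables together cover exactly {3, 4, 6, 8, 9} — 5 values for 5 variables — and 8 appears only in E's list, so E = 8.
No further eliminations apply; B can still be any of 3, 4, 6.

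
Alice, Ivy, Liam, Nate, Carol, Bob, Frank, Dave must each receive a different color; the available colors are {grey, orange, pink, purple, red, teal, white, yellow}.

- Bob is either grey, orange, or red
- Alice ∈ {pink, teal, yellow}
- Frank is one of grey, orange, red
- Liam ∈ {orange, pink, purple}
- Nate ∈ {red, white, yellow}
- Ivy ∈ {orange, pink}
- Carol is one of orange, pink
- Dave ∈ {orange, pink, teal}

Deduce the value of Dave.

The 8 variables together cover exactly {grey, orange, pink, purple, red, teal, white, yellow} — 8 values for 8 variables — and purple appears only in Liam's list, so Liam = purple.
The 7 still-open variables draw from only 7 values {grey, orange, pink, red, teal, white, yellow}, so each is used; only Nate can be white, hence Nate = white.
Among the 6 still-open variables, yellow fits only Alice (and all 6 values in {grey, orange, pink, red, teal, yellow} must be used), so Alice = yellow.
The 5 still-open variables together cover exactly {grey, orange, pink, red, teal} — 5 values for 5 variables — and teal appears only in Dave's list, so Dave = teal.

teal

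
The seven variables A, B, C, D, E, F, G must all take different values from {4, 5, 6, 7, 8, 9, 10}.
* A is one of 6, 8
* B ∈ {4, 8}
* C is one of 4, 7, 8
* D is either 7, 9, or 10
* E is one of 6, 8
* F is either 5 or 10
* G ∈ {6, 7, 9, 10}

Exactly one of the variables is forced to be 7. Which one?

The 7 variables draw from only 7 values {4, 5, 6, 7, 8, 9, 10}, so each is used; only F can be 5, hence F = 5.
The 2 variables A and E are confined to {6, 8}, which locks those values in; drop them from B, C, G.
B's domain is down to {4}, so B = 4. Eliminate 4 elsewhere: C.
So 7 goes to C.

C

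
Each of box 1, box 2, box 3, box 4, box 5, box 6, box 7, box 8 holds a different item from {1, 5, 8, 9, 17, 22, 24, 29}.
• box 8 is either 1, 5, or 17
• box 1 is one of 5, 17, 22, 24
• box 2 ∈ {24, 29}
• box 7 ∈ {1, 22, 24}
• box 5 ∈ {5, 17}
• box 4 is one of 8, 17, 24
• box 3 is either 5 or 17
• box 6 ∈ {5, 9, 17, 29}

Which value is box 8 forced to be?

The 8 variables together cover exactly {1, 5, 8, 9, 17, 22, 24, 29} — 8 values for 8 variables — and 8 appears only in box 4's list, so box 4 = 8.
Among the 7 still-open variables, 9 fits only box 6 (and all 7 values in {1, 5, 9, 17, 22, 24, 29} must be used), so box 6 = 9.
The 6 still-open variables together cover exactly {1, 5, 17, 22, 24, 29} — 6 values for 6 variables — and 29 appears only in box 2's list, so box 2 = 29.
box 3 and box 5 between them cover only {5, 17} — a naked pair. Remove those values from box 1, box 8.
So box 8 = 1.

1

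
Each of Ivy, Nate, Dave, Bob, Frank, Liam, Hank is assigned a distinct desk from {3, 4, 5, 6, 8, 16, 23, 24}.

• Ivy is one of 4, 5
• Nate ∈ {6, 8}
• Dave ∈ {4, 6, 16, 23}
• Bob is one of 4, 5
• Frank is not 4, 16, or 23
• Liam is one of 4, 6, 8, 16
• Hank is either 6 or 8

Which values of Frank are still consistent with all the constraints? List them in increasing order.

Ivy and Bob share exactly the 2 values {4, 5}; by pigeonhole those values go to them, so strike 4, 5 from Dave, Frank, Liam.
Nate and Hank between them cover only {6, 8} — a naked pair. Remove those values from Dave, Frank, Liam.
Liam's domain is down to {16}, so Liam = 16. So Dave can't be 16.
Dave must be 23 (only option left).
No further eliminations apply; Frank can still be any of 3, 24.

3, 24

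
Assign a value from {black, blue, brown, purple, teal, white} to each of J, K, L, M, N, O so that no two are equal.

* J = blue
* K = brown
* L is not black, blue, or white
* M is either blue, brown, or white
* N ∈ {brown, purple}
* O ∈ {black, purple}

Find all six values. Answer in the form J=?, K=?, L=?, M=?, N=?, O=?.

J has just one choice, so J = blue. Eliminate blue elsewhere: M.
K has just one choice, so K = brown. Eliminate brown elsewhere: L, M, N.
M has just one choice, so M = white.
That leaves N = purple. Remove purple from L, O.
O must be black (only option left).
That leaves L = teal.

J=blue, K=brown, L=teal, M=white, N=purple, O=black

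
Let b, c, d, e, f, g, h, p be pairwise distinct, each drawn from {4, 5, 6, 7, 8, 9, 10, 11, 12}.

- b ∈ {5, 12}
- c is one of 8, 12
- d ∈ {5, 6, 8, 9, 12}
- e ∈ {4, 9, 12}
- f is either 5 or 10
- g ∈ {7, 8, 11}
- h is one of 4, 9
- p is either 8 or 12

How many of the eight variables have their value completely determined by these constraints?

The 2 variables c and p are confined to {8, 12}, which locks those values in; drop them from b, d, e, g.
b's domain is down to {5}, so b = 5. Remove 5 from d, f.
f has just one choice, so f = 10.
e and h between them cover only {4, 9} — a naked pair. Remove those values from d.
d must be 6 (only option left).
Determined: b=5, d=6, f=10. The other variables each still have more than one consistent value. That makes 3.

3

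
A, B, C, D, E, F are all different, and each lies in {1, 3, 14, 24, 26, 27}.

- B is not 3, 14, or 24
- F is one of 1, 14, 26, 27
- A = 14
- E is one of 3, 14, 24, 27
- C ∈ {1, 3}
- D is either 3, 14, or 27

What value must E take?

24

A has just one choice, so A = 14. So D, E, F can't be 14.
The 5 still-open variables together cover exactly {1, 3, 24, 26, 27} — 5 values for 5 variables — and 24 appears only in E's list, so E = 24.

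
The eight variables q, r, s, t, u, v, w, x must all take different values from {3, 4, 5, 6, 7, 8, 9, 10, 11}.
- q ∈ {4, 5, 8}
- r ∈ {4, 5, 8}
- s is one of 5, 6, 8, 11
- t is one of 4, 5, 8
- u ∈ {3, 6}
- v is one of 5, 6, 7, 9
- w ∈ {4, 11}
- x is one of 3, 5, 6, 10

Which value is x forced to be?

The 3 variables q, r, t are confined to {4, 5, 8}, which locks those values in; drop them from s, v, w, x.
w has just one choice, so w = 11. Strike 11 from s.
That leaves s = 6. Strike 6 from u, v, x.
u has just one choice, so u = 3. So x can't be 3.
So x = 10.

10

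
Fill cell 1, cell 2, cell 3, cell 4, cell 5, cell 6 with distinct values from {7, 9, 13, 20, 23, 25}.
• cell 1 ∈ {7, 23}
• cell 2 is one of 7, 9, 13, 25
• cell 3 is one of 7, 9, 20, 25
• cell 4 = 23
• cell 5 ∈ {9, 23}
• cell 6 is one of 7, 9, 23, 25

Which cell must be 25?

cell 4 must be 23 (only option left). So cell 1, cell 5, cell 6 can't be 23.
cell 5 must be 9 (only option left). Remove 9 from cell 2, cell 3, cell 6.
That leaves cell 1 = 7. Eliminate 7 elsewhere: cell 2, cell 3, cell 6.
So 25 goes to cell 6.

cell 6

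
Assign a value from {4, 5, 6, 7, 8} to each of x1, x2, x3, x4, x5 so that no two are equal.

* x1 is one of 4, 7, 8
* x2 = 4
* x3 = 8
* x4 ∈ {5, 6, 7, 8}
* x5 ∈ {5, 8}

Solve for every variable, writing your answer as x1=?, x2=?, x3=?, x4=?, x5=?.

x1=7, x2=4, x3=8, x4=6, x5=5

x2 must be 4 (only option left). Strike 4 from x1.
That leaves x3 = 8. Eliminate 8 elsewhere: x1, x4, x5.
x5's domain is down to {5}, so x5 = 5. So x4 can't be 5.
x1 has just one choice, so x1 = 7. Strike 7 from x4.
That leaves x4 = 6.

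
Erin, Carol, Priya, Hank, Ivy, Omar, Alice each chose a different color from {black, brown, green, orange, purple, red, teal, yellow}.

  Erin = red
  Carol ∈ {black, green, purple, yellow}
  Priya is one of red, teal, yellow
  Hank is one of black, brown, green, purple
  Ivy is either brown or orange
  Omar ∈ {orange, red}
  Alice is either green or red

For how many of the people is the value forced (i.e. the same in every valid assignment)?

Erin's domain is down to {red}, so Erin = red. Eliminate red elsewhere: Priya, Omar, Alice.
Omar's domain is down to {orange}, so Omar = orange. So Ivy can't be orange.
That leaves Alice = green. Strike green from Carol, Hank.
Ivy must be brown (only option left). Eliminate brown elsewhere: Hank.
Determined: Erin=red, Ivy=brown, Omar=orange, Alice=green. The other people each still have more than one consistent value. That makes 4.

4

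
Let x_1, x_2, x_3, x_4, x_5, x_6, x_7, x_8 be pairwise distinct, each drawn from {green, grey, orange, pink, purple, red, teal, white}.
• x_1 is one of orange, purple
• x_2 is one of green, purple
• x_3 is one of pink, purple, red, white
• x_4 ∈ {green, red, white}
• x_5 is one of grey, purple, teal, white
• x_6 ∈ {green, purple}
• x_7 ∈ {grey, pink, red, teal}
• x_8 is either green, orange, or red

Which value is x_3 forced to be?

The 2 variables x_2 and x_6 are confined to {green, purple}, which locks those values in; drop them from x_1, x_3, x_4, x_5, x_8.
x_1's domain is down to {orange}, so x_1 = orange. Strike orange from x_8.
That leaves x_8 = red. So x_3, x_4, x_7 can't be red.
x_4 must be white (only option left). Strike white from x_3, x_5.
So x_3 = pink.

pink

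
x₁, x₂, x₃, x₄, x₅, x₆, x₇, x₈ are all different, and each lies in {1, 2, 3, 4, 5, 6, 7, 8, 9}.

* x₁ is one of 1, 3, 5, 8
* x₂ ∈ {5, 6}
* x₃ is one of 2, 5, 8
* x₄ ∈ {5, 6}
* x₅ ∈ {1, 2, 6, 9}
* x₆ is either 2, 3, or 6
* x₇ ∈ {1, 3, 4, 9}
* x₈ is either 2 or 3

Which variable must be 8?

x₃

The 8 variables draw from only 8 values {1, 2, 3, 4, 5, 6, 8, 9}, so each is used; only x₇ can be 4, hence x₇ = 4.
Among the 7 still-open variables, 9 fits only x₅ (and all 7 values in {1, 2, 3, 5, 6, 8, 9} must be used), so x₅ = 9.
Among the 6 still-open variables, 1 fits only x₁ (and all 6 values in {1, 2, 3, 5, 6, 8} must be used), so x₁ = 1.
The 5 still-open variables draw from only 5 values {2, 3, 5, 6, 8}, so each is used; only x₃ can be 8, hence x₃ = 8.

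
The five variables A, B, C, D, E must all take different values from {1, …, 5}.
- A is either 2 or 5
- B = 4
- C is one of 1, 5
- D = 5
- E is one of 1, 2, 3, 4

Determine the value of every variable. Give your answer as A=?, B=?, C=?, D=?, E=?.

A=2, B=4, C=1, D=5, E=3

B has just one choice, so B = 4. Eliminate 4 elsewhere: E.
D has just one choice, so D = 5. Eliminate 5 elsewhere: A, C.
That leaves A = 2. So E can't be 2.
C must be 1 (only option left). So E can't be 1.
That leaves E = 3.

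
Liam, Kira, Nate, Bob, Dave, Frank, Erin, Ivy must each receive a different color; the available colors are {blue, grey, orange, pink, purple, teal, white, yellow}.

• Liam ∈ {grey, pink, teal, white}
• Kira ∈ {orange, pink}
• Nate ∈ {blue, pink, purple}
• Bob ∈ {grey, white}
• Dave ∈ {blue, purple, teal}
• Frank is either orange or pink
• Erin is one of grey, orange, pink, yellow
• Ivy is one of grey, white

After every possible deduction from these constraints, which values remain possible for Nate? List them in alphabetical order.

blue, purple

The 8 variables together cover exactly {blue, grey, orange, pink, purple, teal, white, yellow} — 8 values for 8 variables — and yellow appears only in Erin's list, so Erin = yellow.
Kira and Frank between them cover only {orange, pink} — a naked pair. Remove those values from Liam, Nate.
Bob and Ivy between them cover only {grey, white} — a naked pair. Remove those values from Liam.
Liam has just one choice, so Liam = teal. Remove teal from Dave.
No further eliminations apply; Nate can still be any of blue, purple.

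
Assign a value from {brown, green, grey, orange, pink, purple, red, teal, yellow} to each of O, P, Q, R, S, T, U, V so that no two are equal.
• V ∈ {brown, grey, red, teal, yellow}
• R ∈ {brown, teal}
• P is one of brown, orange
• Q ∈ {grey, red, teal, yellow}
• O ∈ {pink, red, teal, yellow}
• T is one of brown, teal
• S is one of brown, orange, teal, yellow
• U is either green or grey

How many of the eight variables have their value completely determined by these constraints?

4

The 8 variables draw from only 8 values {brown, green, grey, orange, pink, red, teal, yellow}, so each is used; only U can be green, hence U = green.
The 7 still-open variables together cover exactly {brown, grey, orange, pink, red, teal, yellow} — 7 values for 7 variables — and pink appears only in O's list, so O = pink.
R and T between them cover only {brown, teal} — a naked pair. Remove those values from P, Q, S, V.
P has just one choice, so P = orange. Strike orange from S.
S must be yellow (only option left). So Q, V can't be yellow.
Determined: O=pink, P=orange, S=yellow, U=green. The other variables each still have more than one consistent value. That makes 4.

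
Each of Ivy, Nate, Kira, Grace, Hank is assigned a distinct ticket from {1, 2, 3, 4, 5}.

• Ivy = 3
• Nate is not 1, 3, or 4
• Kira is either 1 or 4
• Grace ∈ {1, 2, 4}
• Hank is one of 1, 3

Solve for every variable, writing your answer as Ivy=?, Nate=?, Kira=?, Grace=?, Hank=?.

Ivy=3, Nate=5, Kira=4, Grace=2, Hank=1

Ivy's domain is down to {3}, so Ivy = 3. So Hank can't be 3.
Hank must be 1 (only option left). Strike 1 from Kira, Grace.
Kira must be 4 (only option left). Strike 4 from Grace.
That leaves Grace = 2. Strike 2 from Nate.
That leaves Nate = 5.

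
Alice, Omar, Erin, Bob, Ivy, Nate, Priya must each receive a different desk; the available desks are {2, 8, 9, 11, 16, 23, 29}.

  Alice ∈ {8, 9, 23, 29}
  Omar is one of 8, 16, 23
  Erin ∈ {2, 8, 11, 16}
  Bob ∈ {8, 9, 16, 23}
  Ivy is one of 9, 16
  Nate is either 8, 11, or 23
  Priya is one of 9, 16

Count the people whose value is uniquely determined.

3

The 7 variables draw from only 7 values {2, 8, 9, 11, 16, 23, 29}, so each is used; only Erin can be 2, hence Erin = 2.
Among the 6 still-open variables, 11 fits only Nate (and all 6 values in {8, 9, 11, 16, 23, 29} must be used), so Nate = 11.
The 5 still-open variables together cover exactly {8, 9, 16, 23, 29} — 5 values for 5 variables — and 29 appears only in Alice's list, so Alice = 29.
Ivy and Priya share exactly the 2 values {9, 16}; by pigeonhole those values go to them, so strike 9, 16 from Omar, Bob.
Determined: Alice=29, Erin=2, Nate=11. The other people each still have more than one consistent value. That makes 3.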